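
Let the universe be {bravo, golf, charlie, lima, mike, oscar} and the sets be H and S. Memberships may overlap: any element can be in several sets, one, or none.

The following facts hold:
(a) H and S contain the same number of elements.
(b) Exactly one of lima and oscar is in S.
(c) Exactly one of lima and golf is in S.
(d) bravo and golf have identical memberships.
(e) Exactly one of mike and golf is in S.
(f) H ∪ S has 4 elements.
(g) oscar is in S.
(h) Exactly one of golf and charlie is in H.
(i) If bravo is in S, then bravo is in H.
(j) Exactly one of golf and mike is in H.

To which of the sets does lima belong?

From (g): oscar ∈ S.
(b) (exactly one): lima ∉ S.
(c) (exactly one): golf ∈ S.
(d): bravo matches golf: bravo ∈ S.
(e) (exactly one): mike ∉ S.
(i): bravo ∈ H.
(d): golf matches bravo: golf ∈ H.
(h) (exactly one): charlie ∉ H.
(j) (exactly one): mike ∉ H.
Suppose lima ∉ H: no assignment then satisfies all the clues, so lima ∈ H.

lima: H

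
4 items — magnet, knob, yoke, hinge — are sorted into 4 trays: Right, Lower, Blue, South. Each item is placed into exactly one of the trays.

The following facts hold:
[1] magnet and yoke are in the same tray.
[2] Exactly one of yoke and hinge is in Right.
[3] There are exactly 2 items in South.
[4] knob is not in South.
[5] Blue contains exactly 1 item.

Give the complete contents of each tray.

Right = {hinge}; Lower = {}; Blue = {knob}; South = {magnet, yoke}

From (4): knob ∉ South.
Suppose magnet ∈ Right: no assignment then satisfies all the clues, so magnet ∉ Right.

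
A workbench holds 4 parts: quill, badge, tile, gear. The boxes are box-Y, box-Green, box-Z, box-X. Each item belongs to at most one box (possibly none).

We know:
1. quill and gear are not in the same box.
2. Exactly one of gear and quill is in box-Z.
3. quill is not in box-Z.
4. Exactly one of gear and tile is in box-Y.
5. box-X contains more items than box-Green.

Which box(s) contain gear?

gear: box-Z

From (3): quill ∉ box-Z.
(2) (exactly one): gear ∈ box-Z.
(4) (exactly one): tile ∈ box-Y.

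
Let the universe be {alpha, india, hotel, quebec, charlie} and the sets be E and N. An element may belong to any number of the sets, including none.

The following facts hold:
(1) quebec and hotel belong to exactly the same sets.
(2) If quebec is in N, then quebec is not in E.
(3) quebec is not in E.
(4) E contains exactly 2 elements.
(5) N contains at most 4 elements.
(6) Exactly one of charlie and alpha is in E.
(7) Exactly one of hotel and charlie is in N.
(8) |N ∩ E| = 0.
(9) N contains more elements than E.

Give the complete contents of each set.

E = {charlie, india}; N = {alpha, hotel, quebec}

From (3): quebec ∉ E.
(1): hotel matches quebec: hotel ∉ E.
Suppose alpha ∈ E: no assignment then satisfies all the clues, so alpha ∉ E.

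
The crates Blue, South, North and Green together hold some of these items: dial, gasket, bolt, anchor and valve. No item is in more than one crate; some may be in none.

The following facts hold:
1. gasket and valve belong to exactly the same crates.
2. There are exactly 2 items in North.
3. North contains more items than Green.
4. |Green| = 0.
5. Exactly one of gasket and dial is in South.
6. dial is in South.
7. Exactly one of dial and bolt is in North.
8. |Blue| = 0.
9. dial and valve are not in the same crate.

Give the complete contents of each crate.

Blue = {}; South = {dial}; North = {anchor, bolt}; Green = {}

From (6): dial ∈ South.
(4): Green already has 0, so the rest are out.
(5) (exactly one): gasket ∉ South.
(7) (exactly one): bolt ∈ North.
(8): Blue already has 0, so the rest are out.
(9): valve ∉ South.
Suppose gasket ∈ North: no assignment then satisfies all the clues, so gasket ∉ North.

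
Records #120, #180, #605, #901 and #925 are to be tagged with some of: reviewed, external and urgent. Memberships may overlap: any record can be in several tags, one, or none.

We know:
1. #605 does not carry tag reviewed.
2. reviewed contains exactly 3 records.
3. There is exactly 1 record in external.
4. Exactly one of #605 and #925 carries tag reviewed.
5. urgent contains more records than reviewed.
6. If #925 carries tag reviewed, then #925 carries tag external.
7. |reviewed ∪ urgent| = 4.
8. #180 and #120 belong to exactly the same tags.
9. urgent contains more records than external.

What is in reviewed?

reviewed = {#120, #180, #925}

From (1): #605 ∉ reviewed.
(4) (exactly one): #925 ∈ reviewed.
(6): #925 ∈ external.
(3): external already has 1, so the rest are out.
Suppose #120 ∉ reviewed: no assignment then satisfies all the clues, so #120 ∈ reviewed.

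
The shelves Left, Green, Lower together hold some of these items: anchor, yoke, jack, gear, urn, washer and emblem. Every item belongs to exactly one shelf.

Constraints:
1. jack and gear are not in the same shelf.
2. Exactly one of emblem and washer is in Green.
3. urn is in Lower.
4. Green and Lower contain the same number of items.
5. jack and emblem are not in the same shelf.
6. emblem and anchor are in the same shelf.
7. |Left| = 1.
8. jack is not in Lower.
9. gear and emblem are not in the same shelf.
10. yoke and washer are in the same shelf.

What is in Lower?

Lower = {anchor, emblem, urn}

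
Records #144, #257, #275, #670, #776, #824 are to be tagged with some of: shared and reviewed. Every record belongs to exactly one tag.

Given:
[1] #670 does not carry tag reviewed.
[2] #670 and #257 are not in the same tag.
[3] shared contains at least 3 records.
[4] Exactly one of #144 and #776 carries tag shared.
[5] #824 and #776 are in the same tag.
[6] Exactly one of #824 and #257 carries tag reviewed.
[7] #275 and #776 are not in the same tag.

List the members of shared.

shared = {#670, #776, #824}

From (1): #670 ∉ reviewed.
Only one tag left: #670 ∈ shared.
(2): #257 ∉ shared.
Only one tag left: #257 ∈ reviewed.
(6) (exactly one): #824 ∉ reviewed.
Only one tag left: #824 ∈ shared.
(5): #776 matches #824: #776 ∈ shared.
(7): #275 ∉ shared.
Only one tag left: #275 ∈ reviewed.
(4) (exactly one): #144 ∉ shared.
Only one tag left: #144 ∈ reviewed.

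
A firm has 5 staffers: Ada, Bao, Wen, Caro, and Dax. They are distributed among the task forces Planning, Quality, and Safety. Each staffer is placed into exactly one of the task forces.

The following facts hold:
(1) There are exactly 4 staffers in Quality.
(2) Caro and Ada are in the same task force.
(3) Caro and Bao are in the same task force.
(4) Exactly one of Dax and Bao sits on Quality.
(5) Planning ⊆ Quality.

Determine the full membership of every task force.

Planning = {}; Quality = {Ada, Bao, Caro, Wen}; Safety = {Dax}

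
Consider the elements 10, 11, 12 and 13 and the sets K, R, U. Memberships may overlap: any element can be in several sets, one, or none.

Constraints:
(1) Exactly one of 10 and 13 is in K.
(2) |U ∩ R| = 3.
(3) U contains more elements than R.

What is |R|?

3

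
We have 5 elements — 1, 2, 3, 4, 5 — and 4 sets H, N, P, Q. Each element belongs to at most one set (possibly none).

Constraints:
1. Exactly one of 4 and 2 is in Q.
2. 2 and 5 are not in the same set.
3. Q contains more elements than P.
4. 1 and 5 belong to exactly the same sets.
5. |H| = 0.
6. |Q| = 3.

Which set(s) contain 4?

4: Q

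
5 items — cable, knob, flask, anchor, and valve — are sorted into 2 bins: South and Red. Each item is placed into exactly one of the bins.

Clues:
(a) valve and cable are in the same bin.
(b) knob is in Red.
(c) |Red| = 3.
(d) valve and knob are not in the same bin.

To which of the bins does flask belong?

flask: Red

From (b): knob ∈ Red.
(d): valve ∉ Red.
Only one bin left: valve ∈ South.
(a): cable matches valve: cable ∈ South.
(c): only 3 candidates remain for Red, so all are in.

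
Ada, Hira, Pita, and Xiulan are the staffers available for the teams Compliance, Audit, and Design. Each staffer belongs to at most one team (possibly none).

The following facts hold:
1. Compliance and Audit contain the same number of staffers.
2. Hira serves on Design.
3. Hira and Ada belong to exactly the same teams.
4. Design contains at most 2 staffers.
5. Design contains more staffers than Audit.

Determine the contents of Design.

Design = {Ada, Hira}

From (2): Hira ∈ Design.
(3): Ada matches Hira: Ada ∉ Compliance.
(3): Ada matches Hira: Ada ∉ Audit.
(3): Ada matches Hira: Ada ∈ Design.
(4): Design already has 2, so the rest are out.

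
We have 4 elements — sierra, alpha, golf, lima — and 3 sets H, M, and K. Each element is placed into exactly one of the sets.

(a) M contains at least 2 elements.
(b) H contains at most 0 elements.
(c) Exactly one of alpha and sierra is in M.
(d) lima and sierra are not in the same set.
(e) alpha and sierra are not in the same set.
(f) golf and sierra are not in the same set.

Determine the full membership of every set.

(b): H already has 0, so the rest are out.
Suppose sierra ∈ M: no assignment then satisfies all the clues, so sierra ∉ M.

H = {}; M = {alpha, golf, lima}; K = {sierra}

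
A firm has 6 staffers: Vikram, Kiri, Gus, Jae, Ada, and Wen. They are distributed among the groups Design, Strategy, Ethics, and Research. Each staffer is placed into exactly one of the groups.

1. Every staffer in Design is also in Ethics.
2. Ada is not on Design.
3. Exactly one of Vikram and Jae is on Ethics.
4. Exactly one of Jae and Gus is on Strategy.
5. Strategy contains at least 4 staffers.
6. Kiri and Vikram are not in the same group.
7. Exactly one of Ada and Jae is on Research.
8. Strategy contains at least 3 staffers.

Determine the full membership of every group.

From (2): Ada ∉ Design.
Suppose Vikram ∈ Design: no assignment then satisfies all the clues, so Vikram ∉ Design.

Design = {}; Strategy = {Ada, Gus, Kiri, Wen}; Ethics = {Vikram}; Research = {Jae}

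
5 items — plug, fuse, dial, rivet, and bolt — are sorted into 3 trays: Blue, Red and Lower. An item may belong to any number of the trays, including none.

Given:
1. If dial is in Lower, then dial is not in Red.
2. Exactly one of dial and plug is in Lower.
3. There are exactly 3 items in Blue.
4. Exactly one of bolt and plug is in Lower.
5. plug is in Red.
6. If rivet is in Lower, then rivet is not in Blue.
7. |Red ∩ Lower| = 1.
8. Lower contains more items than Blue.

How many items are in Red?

2

From (5): plug ∈ Red.
Suppose plug ∈ Lower: no assignment then satisfies all the clues, so plug ∉ Lower.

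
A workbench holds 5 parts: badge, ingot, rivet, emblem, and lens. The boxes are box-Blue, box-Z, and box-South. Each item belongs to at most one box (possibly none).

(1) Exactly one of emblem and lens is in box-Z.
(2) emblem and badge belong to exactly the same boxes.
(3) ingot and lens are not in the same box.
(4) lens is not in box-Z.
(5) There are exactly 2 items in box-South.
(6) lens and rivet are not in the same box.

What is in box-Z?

box-Z = {badge, emblem}

From (4): lens ∉ box-Z.
(1) (exactly one): emblem ∈ box-Z.
(2): badge matches emblem: badge ∉ box-Blue.
(2): badge matches emblem: badge ∈ box-Z.
Suppose ingot ∈ box-Z: no assignment then satisfies all the clues, so ingot ∉ box-Z.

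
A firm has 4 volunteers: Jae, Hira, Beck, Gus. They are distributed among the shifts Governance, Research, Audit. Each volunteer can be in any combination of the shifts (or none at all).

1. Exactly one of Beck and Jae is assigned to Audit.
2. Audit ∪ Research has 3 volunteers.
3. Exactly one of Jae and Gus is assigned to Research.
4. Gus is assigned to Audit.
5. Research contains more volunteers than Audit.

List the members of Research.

Research = {Beck, Gus, Hira}

From (4): Gus ∈ Audit.
Suppose Jae ∈ Research: no assignment then satisfies all the clues, so Jae ∉ Research.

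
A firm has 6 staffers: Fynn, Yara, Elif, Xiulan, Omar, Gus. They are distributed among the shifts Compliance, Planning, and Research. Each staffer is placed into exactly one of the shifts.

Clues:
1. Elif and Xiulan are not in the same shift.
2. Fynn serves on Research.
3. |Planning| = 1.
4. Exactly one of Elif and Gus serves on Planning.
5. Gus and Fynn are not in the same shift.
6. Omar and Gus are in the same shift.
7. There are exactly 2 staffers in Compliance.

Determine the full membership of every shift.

Compliance = {Gus, Omar}; Planning = {Elif}; Research = {Fynn, Xiulan, Yara}

From (2): Fynn ∈ Research.
(5): Gus ∉ Research.
(6): Omar matches Gus: Omar ∉ Research.
Suppose Yara ∈ Compliance: no assignment then satisfies all the clues, so Yara ∉ Compliance.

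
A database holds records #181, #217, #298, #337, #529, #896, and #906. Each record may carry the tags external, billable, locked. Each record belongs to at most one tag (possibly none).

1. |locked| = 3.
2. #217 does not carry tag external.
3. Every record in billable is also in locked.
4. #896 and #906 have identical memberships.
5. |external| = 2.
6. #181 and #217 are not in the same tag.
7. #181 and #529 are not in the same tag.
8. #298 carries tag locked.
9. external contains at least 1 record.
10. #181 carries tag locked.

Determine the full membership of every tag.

From (2): #217 ∉ external.
From (8): #298 ∈ locked.
From (10): #181 ∈ locked.
(6): #217 ∉ locked.
(7): #529 ∉ locked.
(3) contrapositive: #217 ∉ billable.
(3) contrapositive: #529 ∉ billable.
Suppose #337 ∈ external: no assignment then satisfies all the clues, so #337 ∉ external.

external = {#896, #906}; billable = {}; locked = {#181, #298, #337}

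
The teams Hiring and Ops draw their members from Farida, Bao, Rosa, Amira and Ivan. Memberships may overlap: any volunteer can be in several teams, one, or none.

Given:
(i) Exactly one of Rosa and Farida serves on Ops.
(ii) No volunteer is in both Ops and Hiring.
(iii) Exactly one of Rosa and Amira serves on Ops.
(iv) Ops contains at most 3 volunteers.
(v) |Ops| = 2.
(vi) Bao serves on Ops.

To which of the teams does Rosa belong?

Rosa: Ops

From (vi): Bao ∈ Ops.
(ii) (disjoint): Bao ∉ Hiring.
Suppose Rosa ∈ Hiring: no assignment then satisfies all the clues, so Rosa ∉ Hiring.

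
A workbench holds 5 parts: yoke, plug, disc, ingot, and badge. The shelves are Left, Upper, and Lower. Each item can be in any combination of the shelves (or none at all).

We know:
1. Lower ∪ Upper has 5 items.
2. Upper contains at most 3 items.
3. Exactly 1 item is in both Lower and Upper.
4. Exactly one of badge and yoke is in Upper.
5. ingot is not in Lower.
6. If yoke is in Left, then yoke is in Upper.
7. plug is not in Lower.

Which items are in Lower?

Lower = {badge, disc, yoke}

From (5): ingot ∉ Lower.
From (7): plug ∉ Lower.
Suppose yoke ∉ Lower: no assignment then satisfies all the clues, so yoke ∈ Lower.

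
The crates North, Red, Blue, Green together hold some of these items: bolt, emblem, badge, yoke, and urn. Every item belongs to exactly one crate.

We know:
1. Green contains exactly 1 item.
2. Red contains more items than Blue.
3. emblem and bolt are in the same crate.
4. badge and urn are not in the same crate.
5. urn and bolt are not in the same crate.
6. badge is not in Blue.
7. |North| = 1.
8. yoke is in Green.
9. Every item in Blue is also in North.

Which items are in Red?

Red = {badge, bolt, emblem}

From (6): badge ∉ Blue.
From (8): yoke ∈ Green.
(1): Green already has 1, so the rest are out.
Suppose bolt ∉ Red: no assignment then satisfies all the clues, so bolt ∈ Red.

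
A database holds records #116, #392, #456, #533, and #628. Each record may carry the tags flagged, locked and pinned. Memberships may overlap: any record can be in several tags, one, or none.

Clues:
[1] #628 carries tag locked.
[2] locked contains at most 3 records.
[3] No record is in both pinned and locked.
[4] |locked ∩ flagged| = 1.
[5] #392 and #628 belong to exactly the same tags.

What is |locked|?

From (1): #628 ∈ locked.
(3) (disjoint): #628 ∉ pinned.
(5): #392 matches #628: #392 ∈ locked.
(5): #392 matches #628: #392 ∉ pinned.
Suppose #392 ∈ flagged: no assignment then satisfies all the clues, so #392 ∉ flagged.

3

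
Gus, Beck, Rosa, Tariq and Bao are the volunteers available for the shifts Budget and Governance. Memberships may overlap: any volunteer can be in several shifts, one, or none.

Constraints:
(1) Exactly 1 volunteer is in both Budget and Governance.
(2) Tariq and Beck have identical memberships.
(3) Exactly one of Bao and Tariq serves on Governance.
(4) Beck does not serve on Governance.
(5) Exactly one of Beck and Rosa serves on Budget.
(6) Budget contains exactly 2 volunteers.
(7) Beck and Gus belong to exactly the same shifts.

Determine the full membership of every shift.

Budget = {Bao, Rosa}; Governance = {Bao}

From (4): Beck ∉ Governance.
(2): Tariq matches Beck: Tariq ∉ Governance.
(3) (exactly one): Bao ∈ Governance.
(7): Gus matches Beck: Gus ∉ Governance.
Suppose Gus ∈ Budget: no assignment then satisfies all the clues, so Gus ∉ Budget.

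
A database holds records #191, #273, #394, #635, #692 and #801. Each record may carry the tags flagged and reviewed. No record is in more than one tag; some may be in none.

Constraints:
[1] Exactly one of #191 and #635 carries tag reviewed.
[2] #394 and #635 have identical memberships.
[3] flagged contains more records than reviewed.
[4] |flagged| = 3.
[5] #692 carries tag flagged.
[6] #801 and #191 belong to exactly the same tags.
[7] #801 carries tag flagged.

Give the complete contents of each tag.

flagged = {#191, #692, #801}; reviewed = {#394, #635}

From (5): #692 ∈ flagged.
From (7): #801 ∈ flagged.
(6): #191 matches #801: #191 ∈ flagged.
(1) (exactly one): #635 ∈ reviewed.
(2): #394 matches #635: #394 ∉ flagged.
(2): #394 matches #635: #394 ∈ reviewed.
(4): flagged already has 3, so the rest are out.
Suppose #273 ∈ reviewed: no assignment then satisfies all the clues, so #273 ∉ reviewed.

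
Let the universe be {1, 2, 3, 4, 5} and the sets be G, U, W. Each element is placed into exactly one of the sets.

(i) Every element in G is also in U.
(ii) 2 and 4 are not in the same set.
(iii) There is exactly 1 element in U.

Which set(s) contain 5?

5: W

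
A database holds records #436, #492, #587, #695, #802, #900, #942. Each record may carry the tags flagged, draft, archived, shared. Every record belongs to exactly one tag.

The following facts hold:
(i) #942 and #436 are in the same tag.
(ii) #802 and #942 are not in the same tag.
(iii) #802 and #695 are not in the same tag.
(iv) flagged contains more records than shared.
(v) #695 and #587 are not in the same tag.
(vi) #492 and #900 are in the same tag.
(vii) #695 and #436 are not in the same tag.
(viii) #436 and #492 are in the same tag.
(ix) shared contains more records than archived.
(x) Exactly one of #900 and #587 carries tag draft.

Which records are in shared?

shared = {#695}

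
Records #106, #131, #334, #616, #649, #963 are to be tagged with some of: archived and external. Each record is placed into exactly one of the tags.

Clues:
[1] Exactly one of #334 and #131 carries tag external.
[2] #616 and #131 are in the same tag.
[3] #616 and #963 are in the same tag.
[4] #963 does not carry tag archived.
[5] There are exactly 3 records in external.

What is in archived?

archived = {#106, #334, #649}

From (4): #963 ∉ archived.
(3): #616 matches #963: #616 ∉ archived.
Only one tag left: #616 ∈ external.
Only one tag left: #963 ∈ external.
(2): #131 matches #616: #131 ∉ archived.
(2): #131 matches #616: #131 ∈ external.
(5): external already has 3, so the rest are out.
Only one tag left: #106 ∈ archived.
Only one tag left: #334 ∈ archived.
Only one tag left: #649 ∈ archived.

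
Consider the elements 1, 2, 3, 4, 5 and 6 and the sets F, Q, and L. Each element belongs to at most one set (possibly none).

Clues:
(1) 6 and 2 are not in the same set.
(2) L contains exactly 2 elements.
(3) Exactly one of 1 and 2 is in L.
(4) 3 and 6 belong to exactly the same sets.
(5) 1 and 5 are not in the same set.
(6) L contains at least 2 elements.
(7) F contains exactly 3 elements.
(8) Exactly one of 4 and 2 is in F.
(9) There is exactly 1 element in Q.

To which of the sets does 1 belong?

1: Q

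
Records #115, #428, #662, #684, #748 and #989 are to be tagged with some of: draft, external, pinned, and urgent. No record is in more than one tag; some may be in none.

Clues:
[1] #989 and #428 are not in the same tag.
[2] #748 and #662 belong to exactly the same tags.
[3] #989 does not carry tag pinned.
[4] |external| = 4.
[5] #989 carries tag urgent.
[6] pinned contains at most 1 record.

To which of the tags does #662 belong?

#662: external

From (3): #989 ∉ pinned.
From (5): #989 ∈ urgent.
(1): #428 ∉ urgent.
Suppose #662 ∈ draft: no assignment then satisfies all the clues, so #662 ∉ draft.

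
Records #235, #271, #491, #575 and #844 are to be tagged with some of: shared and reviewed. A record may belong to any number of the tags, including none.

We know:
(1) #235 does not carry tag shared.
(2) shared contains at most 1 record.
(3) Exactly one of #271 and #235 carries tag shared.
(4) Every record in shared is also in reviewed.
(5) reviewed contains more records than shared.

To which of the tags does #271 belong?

From (1): #235 ∉ shared.
(3) (exactly one): #271 ∈ shared.
(4) with #271 ∈ shared: #271 ∈ reviewed.
(2): shared already has 1, so the rest are out.

#271: reviewed, shared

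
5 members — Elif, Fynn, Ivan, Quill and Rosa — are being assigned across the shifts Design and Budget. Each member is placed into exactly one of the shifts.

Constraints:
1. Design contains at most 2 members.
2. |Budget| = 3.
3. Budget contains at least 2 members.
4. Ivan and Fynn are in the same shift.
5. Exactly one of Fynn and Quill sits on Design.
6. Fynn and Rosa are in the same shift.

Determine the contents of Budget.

Budget = {Fynn, Ivan, Rosa}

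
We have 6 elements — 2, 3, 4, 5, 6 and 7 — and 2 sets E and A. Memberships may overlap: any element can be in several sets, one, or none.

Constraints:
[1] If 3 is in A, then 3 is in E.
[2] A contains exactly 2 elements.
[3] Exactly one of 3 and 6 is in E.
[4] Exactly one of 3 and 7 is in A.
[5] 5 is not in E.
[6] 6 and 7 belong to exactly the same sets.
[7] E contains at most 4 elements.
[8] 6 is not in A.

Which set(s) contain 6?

6: none

From (5): 5 ∉ E.
From (8): 6 ∉ A.
(6): 7 matches 6: 7 ∉ A.
(4) (exactly one): 3 ∈ A.
(1): 3 ∈ E.
(3) (exactly one): 6 ∉ E.
(6): 7 matches 6: 7 ∉ E.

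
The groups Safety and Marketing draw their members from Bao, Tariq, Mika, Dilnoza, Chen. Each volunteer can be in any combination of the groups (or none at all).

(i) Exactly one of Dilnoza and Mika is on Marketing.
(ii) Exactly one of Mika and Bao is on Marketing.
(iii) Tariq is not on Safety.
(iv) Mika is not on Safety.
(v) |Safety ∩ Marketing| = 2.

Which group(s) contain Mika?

From (iii): Tariq ∉ Safety.
From (iv): Mika ∉ Safety.
Suppose Mika ∈ Marketing: no assignment then satisfies all the clues, so Mika ∉ Marketing.

Mika: none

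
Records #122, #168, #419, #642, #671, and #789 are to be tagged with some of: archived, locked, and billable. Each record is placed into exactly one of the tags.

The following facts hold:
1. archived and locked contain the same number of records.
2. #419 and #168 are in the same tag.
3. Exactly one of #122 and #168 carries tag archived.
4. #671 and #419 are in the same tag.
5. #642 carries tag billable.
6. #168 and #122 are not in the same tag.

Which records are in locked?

locked = {#789}

From (5): #642 ∈ billable.
Suppose #122 ∈ locked: no assignment then satisfies all the clues, so #122 ∉ locked.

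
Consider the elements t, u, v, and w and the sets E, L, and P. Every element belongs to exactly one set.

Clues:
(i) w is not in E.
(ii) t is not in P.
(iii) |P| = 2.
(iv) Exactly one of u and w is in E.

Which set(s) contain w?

w: P

From (i): w ∉ E.
From (ii): t ∉ P.
(iv) (exactly one): u ∈ E.
(iii): only 2 candidates remain for P, so all are in.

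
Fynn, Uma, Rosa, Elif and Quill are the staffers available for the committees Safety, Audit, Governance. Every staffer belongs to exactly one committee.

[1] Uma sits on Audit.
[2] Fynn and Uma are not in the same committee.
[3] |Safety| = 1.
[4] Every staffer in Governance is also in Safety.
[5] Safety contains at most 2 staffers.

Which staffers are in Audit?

Audit = {Elif, Quill, Rosa, Uma}

From (1): Uma ∈ Audit.
(2): Fynn ∉ Audit.
Suppose Rosa ∉ Audit: no assignment then satisfies all the clues, so Rosa ∈ Audit.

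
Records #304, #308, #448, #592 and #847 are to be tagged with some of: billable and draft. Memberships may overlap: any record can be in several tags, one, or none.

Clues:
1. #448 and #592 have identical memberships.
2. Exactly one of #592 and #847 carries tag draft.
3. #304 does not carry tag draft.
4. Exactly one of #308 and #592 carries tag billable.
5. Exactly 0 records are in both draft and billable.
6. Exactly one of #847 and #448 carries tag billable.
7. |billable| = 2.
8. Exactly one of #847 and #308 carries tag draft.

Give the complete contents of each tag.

billable = {#448, #592}; draft = {#847}

From (3): #304 ∉ draft.
Suppose #304 ∈ billable: no assignment then satisfies all the clues, so #304 ∉ billable.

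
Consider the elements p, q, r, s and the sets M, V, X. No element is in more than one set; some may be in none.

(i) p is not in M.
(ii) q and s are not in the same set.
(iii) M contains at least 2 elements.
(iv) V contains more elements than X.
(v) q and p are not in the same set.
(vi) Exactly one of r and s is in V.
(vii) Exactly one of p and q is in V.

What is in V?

From (i): p ∉ M.
Suppose p ∉ V: no assignment then satisfies all the clues, so p ∈ V.

V = {p, s}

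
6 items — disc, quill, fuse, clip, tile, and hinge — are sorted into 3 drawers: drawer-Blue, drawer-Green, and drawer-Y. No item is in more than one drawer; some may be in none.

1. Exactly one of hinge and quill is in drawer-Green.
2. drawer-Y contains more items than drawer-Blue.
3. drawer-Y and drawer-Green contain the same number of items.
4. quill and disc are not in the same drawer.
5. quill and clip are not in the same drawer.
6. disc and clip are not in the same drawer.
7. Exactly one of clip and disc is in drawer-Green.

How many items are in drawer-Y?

2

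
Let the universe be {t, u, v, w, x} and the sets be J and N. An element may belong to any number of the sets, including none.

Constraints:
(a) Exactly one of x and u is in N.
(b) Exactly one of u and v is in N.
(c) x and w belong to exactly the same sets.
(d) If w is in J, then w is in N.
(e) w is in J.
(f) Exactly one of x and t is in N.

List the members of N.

From (e): w ∈ J.
(c): x matches w: x ∈ J.
(d): w ∈ N.
(c): x matches w: x ∈ N.
(f) (exactly one): t ∉ N.
(a) (exactly one): u ∉ N.
(b) (exactly one): v ∈ N.

N = {v, w, x}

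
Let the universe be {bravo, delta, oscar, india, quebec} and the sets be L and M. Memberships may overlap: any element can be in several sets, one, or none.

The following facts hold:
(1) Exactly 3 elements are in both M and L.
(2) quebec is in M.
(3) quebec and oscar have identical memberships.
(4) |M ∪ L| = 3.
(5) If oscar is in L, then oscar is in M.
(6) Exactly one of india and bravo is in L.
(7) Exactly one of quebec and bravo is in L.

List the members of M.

M = {india, oscar, quebec}

From (2): quebec ∈ M.
(3): oscar matches quebec: oscar ∈ M.
Suppose bravo ∈ M: no assignment then satisfies all the clues, so bravo ∉ M.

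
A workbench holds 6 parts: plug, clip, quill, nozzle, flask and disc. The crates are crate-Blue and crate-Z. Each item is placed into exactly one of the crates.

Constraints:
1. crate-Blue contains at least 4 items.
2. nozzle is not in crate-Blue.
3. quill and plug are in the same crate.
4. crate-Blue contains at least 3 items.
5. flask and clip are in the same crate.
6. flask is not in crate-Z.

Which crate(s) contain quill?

quill: crate-Blue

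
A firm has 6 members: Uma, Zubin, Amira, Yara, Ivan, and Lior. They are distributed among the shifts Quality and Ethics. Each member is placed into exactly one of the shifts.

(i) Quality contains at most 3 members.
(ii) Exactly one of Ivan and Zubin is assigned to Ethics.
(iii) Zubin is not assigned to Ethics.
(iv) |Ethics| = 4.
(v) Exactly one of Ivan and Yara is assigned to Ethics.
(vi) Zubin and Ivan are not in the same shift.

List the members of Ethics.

Ethics = {Amira, Ivan, Lior, Uma}

From (iii): Zubin ∉ Ethics.
(ii) (exactly one): Ivan ∈ Ethics.
(v) (exactly one): Yara ∉ Ethics.
Only one shift left: Zubin ∈ Quality.
Only one shift left: Yara ∈ Quality.
(iv): only 4 candidates remain for Ethics, so all are in.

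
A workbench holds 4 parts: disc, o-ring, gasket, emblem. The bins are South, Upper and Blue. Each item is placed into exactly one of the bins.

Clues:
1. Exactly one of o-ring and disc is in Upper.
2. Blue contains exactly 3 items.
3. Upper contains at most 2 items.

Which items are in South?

South = {}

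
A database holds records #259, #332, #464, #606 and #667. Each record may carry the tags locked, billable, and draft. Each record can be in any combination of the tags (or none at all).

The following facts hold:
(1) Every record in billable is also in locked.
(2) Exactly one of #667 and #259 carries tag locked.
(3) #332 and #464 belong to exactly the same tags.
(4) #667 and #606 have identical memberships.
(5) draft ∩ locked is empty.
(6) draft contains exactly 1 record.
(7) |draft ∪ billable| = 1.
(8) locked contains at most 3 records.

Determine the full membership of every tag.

locked = {#606, #667}; billable = {}; draft = {#259}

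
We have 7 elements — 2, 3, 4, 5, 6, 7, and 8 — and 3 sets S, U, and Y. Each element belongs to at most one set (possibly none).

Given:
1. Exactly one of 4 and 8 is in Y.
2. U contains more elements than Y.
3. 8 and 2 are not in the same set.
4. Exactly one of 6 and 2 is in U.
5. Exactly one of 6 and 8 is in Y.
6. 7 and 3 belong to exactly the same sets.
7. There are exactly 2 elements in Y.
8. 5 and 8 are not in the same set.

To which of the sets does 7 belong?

7: U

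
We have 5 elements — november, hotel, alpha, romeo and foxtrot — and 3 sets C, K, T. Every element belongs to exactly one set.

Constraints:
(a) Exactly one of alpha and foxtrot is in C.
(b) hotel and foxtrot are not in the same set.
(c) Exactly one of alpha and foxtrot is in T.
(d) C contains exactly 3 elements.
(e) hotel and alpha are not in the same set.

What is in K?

K = {hotel}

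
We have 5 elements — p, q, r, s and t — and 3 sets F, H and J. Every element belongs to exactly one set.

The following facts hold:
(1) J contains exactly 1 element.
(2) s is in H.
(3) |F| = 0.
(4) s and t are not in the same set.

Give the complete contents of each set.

From (2): s ∈ H.
(3): F already has 0, so the rest are out.
(4): t ∉ H.
Only one set left: t ∈ J.
(1): J already has 1, so the rest are out.
Only one set left: p ∈ H.
Only one set left: q ∈ H.
Only one set left: r ∈ H.

F = {}; H = {p, q, r, s}; J = {t}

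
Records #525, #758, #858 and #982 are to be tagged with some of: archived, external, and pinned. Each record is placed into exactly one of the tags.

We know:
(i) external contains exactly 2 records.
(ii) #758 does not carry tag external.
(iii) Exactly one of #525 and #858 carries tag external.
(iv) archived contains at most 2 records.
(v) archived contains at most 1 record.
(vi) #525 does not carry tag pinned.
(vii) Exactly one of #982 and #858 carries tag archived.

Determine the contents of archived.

archived = {#858}

From (ii): #758 ∉ external.
From (vi): #525 ∉ pinned.
Suppose #525 ∈ archived: no assignment then satisfies all the clues, so #525 ∉ archived.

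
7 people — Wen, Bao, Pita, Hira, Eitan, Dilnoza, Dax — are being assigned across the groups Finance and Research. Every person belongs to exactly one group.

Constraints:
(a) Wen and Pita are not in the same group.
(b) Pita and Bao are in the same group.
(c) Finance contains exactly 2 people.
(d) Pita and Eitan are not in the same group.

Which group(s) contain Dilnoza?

Dilnoza: Research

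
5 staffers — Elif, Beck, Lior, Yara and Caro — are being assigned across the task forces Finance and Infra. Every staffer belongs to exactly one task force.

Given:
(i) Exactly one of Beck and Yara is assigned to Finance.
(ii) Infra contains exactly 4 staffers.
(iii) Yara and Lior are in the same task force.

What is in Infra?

Infra = {Caro, Elif, Lior, Yara}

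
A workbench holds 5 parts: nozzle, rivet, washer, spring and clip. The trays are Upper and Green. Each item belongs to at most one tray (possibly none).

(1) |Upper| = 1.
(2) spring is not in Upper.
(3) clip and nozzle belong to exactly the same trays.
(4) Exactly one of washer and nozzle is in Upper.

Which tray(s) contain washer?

From (2): spring ∉ Upper.
Suppose washer ∉ Upper: no assignment then satisfies all the clues, so washer ∈ Upper.

washer: Upper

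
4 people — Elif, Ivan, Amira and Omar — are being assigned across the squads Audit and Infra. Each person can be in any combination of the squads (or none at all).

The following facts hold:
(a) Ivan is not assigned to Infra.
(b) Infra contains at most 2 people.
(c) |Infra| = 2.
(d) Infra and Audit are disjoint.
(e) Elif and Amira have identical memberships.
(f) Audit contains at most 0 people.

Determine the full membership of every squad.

Audit = {}; Infra = {Amira, Elif}

From (a): Ivan ∉ Infra.
(f): Audit already has 0, so the rest are out.
Suppose Elif ∉ Infra: no assignment then satisfies all the clues, so Elif ∈ Infra.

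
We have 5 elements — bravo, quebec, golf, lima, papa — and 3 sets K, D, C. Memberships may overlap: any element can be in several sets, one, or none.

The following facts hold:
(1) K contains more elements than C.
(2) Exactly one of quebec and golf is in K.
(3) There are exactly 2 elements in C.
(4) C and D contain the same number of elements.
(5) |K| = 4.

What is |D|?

2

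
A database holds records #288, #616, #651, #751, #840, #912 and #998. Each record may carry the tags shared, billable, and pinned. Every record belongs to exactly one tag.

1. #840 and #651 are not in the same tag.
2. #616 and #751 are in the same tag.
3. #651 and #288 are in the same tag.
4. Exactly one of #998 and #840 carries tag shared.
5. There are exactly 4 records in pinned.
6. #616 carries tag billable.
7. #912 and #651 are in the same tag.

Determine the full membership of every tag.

shared = {#840}; billable = {#616, #751}; pinned = {#288, #651, #912, #998}

From (6): #616 ∈ billable.
(2): #751 matches #616: #751 ∉ shared.
(2): #751 matches #616: #751 ∈ billable.
Suppose #288 ∈ shared: no assignment then satisfies all the clues, so #288 ∉ shared.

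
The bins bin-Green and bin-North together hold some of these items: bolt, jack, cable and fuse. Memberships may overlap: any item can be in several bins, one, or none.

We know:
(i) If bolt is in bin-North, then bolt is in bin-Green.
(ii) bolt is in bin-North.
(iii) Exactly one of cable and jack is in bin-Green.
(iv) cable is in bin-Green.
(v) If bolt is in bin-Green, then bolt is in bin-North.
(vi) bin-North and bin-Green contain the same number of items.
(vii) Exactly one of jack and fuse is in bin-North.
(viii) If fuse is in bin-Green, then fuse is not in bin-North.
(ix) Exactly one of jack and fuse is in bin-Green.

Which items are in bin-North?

From (ii): bolt ∈ bin-North.
From (iv): cable ∈ bin-Green.
(i): bolt ∈ bin-Green.
(iii) (exactly one): jack ∉ bin-Green.
(ix) (exactly one): fuse ∈ bin-Green.
(viii): fuse ∉ bin-North.
(vii) (exactly one): jack ∈ bin-North.
Suppose cable ∉ bin-North: no assignment then satisfies all the clues, so cable ∈ bin-North.

bin-North = {bolt, cable, jack}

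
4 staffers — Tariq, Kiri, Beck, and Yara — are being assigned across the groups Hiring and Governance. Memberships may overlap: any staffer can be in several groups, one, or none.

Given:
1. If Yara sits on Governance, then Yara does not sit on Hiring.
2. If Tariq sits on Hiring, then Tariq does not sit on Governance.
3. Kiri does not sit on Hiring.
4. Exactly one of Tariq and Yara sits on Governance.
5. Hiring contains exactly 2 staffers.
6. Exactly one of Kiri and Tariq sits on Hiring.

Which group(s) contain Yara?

From (3): Kiri ∉ Hiring.
(6) (exactly one): Tariq ∈ Hiring.
(2): Tariq ∉ Governance.
(4) (exactly one): Yara ∈ Governance.
(1): Yara ∉ Hiring.
(5): only 2 candidates remain for Hiring, so all are in.

Yara: Governance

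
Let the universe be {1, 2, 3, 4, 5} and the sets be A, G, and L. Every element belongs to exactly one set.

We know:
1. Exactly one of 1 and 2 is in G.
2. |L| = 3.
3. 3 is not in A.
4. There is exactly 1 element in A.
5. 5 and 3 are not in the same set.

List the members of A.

A = {5}

From (3): 3 ∉ A.
Suppose 1 ∈ A: no assignment then satisfies all the clues, so 1 ∉ A.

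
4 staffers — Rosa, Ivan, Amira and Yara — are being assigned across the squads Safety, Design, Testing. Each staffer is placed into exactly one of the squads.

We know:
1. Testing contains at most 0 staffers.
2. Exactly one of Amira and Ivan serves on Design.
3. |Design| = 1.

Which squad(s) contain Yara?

(1): Testing already has 0, so the rest are out.
Suppose Yara ∉ Safety: no assignment then satisfies all the clues, so Yara ∈ Safety.

Yara: Safety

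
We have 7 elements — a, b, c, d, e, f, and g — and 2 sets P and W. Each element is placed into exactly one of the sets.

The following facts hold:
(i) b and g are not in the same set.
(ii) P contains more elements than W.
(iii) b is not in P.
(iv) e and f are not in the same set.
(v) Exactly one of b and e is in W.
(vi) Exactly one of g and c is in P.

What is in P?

P = {a, d, e, g}

From (iii): b ∉ P.
Only one set left: b ∈ W.
(i): g ∉ W.
(v) (exactly one): e ∉ W.
Only one set left: e ∈ P.
Only one set left: g ∈ P.
(iv): f ∉ P.
(vi) (exactly one): c ∉ P.
Only one set left: c ∈ W.
Only one set left: f ∈ W.
Suppose a ∉ P: no assignment then satisfies all the clues, so a ∈ P.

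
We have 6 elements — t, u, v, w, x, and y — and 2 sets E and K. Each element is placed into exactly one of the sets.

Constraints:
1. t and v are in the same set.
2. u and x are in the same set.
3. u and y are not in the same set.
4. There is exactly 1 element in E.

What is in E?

E = {y}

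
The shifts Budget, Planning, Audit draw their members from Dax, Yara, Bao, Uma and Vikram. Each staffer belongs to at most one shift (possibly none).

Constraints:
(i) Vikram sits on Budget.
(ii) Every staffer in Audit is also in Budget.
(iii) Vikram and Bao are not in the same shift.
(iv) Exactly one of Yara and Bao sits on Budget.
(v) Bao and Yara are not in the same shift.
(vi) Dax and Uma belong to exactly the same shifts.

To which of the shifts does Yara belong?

From (i): Vikram ∈ Budget.
(iii): Bao ∉ Budget.
(iv) (exactly one): Yara ∈ Budget.
(ii) contrapositive: Bao ∉ Audit.

Yara: Budget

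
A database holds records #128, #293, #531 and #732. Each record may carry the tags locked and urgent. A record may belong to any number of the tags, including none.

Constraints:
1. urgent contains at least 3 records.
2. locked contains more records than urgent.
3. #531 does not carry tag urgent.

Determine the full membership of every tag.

From (3): #531 ∉ urgent.
(1): only 3 candidates remain for urgent, so all are in.
Suppose #128 ∉ locked: no assignment then satisfies all the clues, so #128 ∈ locked.

locked = {#128, #293, #531, #732}; urgent = {#128, #293, #732}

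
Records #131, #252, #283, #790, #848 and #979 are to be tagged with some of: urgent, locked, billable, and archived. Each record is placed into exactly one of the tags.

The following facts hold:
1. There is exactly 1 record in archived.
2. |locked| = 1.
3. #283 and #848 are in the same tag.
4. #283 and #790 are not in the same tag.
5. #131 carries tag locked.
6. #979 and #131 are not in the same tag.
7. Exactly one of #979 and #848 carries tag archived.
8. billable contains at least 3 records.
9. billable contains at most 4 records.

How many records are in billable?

3

From (5): #131 ∈ locked.
(2): locked already has 1, so the rest are out.
Suppose #252 ∈ urgent: no assignment then satisfies all the clues, so #252 ∉ urgent.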